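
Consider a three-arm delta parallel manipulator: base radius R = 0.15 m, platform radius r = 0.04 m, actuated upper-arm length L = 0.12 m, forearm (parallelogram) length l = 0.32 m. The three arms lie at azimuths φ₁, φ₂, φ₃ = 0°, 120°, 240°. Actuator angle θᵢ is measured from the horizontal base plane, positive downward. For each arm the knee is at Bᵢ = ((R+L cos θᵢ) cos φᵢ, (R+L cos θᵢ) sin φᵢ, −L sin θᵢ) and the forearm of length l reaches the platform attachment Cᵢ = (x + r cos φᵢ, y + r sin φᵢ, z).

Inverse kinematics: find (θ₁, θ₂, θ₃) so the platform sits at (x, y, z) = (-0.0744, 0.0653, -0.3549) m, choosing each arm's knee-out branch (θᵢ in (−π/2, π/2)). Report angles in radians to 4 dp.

φ1=0.0° → target in arm frame (-0.0744, 0.0653)
  A=0.1844, B=-0.3549, C=(l²−L²−A²−y'²−z²)/(2L)=-0.3176
  √(A²+B²)=0.3999;  θ1 = -1.0916+2.4883 ≈ 1.3967
rotate P by −φ2: (0.0938, 0.0318, -0.3549)
  A cos θ + B sin θ = C:  0.0162·cos θ + -0.3549·sin θ = -0.1635
  θ2 = atan2(B,A) + arccos(C/0.3553) = 0.5238
φ3=240.0° → target in arm frame (-0.0194, -0.0971)
  A cos θ + B sin θ = C:  0.1294·cos θ + -0.3549·sin θ = -0.2671
  θ3 = atan2(B,A) + arccos(C/0.3777) = 1.1350

θ₁ = 1.3967, θ₂ = 0.5238, θ₃ = 1.1350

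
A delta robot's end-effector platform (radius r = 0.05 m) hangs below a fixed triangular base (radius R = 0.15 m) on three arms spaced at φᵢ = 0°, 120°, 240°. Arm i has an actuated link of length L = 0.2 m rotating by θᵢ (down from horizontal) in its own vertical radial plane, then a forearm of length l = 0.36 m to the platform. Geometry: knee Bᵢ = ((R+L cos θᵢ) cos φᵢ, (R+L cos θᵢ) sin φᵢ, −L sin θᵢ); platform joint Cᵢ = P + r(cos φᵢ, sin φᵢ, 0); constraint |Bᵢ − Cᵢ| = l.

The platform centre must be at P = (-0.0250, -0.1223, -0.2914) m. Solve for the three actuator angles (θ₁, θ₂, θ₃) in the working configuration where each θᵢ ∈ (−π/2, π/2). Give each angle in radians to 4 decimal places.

θ₁ = 0.6108, θ₂ = 0.8728, θ₃ = -0.0870

φ1=0.0° → target in arm frame (-0.0250, -0.1223)
  A cos θ + B sin θ = C:  0.1250·cos θ + -0.2914·sin θ = -0.0647
  θ1 = atan2(B,A) + arccos(C/0.3171) = 0.6108
rotate P by −φ2: (-0.0934, 0.0828, -0.2914)
  A=0.1934, B=-0.2914, C=(l²−L²−A²−y'²−z²)/(2L)=-0.0989
  θ2 = atan2(B,A) + arccos(C/0.3497) = 0.8728
arm 3 (φ=240.0°): x'=0.1184, y'=0.0395
  A=-0.0184, B=-0.2914, C=(l²−L²−A²−y'²−z²)/(2L)=0.0070
  √(A²+B²)=0.2920;  θ3 = -1.6339+1.5469 ≈ -0.0870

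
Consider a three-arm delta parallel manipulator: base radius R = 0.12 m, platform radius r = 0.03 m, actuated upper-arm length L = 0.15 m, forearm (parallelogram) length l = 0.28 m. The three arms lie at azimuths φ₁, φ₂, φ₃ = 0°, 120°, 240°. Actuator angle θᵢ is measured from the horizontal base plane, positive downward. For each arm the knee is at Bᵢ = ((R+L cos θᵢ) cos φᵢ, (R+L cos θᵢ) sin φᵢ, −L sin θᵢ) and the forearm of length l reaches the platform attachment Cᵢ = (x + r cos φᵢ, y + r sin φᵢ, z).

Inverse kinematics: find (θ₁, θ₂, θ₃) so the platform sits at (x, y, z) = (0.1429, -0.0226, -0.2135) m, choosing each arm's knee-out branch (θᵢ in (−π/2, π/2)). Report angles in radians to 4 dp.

θ₁ = -0.3493, θ₂ = 1.1345, θ₃ = 0.9599

arm 1 (φ=0.0°): x'=0.1429, y'=-0.0226
  e−x'=-0.0529;  (l²−L²−(e−x')²−y'²−z²)/2L = 0.0234
  θ1 = atan2(B,A) + arccos(C/0.2200) = -0.3493
rotate P by −φ2: (-0.0910, -0.1125, -0.2135)
  e−x'=0.1810;  (l²−L²−(e−x')²−y'²−z²)/2L = -0.1170
  γ=atan2(-0.2135,0.1810)=-0.8675;  ψ=arccos(-0.4180)=2.0020;  θ2=γ+ψ≈1.1345
rotate P by −φ3: (-0.0519, 0.1351, -0.2135)
  A cos θ + B sin θ = C:  0.1419·cos θ + -0.2135·sin θ = -0.0935
  γ=atan2(-0.2135,0.1419)=-0.9843;  ψ=arccos(-0.3648)=1.9442;  θ3=γ+ψ≈0.9599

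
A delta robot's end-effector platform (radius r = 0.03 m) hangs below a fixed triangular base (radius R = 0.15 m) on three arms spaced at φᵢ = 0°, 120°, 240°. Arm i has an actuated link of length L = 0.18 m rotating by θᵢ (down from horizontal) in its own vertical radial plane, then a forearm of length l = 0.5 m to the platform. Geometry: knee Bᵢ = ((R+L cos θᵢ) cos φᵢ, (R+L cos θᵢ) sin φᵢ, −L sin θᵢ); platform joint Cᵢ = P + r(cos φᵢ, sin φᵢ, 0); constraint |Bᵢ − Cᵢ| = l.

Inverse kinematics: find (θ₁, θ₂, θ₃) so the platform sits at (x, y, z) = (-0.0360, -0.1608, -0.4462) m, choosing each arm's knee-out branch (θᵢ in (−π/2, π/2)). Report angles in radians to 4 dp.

arm 1 (φ=0.0°): x'=-0.0360, y'=-0.1608
  A=0.1560, B=-0.4462, C=(l²−L²−A²−y'²−z²)/(2L)=-0.0880
  θ1 = atan2(B,A) + arccos(C/0.4727) = 0.5236
rotate P by −φ2: (-0.1213, 0.1116, -0.4462)
  A=0.2413, B=-0.4462, C=(l²−L²−A²−y'²−z²)/(2L)=-0.1449
  θ2 = atan2(B,A) + arccos(C/0.5072) = 0.7853
φ3=240.0° → target in arm frame (0.1573, 0.0492)
  A=-0.0373, B=-0.4462, C=(l²−L²−A²−y'²−z²)/(2L)=0.0408
  θ3 = atan2(B,A) + arccos(C/0.4478) = -0.1746

θ₁ = 0.5236, θ₂ = 0.7853, θ₃ = -0.1746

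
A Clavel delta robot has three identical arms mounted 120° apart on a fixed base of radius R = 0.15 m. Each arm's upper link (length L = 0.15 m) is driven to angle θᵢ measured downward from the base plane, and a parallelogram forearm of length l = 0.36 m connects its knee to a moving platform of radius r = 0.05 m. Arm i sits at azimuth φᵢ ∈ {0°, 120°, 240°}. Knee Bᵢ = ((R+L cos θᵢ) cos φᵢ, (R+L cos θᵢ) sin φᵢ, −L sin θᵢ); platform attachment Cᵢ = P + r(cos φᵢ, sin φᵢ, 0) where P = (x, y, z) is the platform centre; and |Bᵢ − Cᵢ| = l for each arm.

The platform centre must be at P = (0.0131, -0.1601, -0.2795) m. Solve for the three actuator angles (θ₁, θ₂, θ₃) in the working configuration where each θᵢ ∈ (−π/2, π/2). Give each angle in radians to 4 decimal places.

θ₁ = 0.3493, θ₂ = 1.0475, θ₃ = -0.3487

rotate P by −φ1: (0.0131, -0.1601, -0.2795)
  A cos θ + B sin θ = C:  0.0869·cos θ + -0.2795·sin θ = -0.0140
  √(A²+B²)=0.2927;  θ1 = -1.2694+1.6187 ≈ 0.3493
rotate P by −φ2: (-0.1452, 0.0687, -0.2795)
  e−x'=0.2452;  (l²−L²−(e−x')²−y'²−z²)/2L = -0.1195
  √(A²+B²)=0.3718;  θ2 = -0.8507+1.8981 ≈ 1.0475
arm 3 (φ=240.0°): x'=0.1321, y'=0.0914
  e−x'=-0.0321;  (l²−L²−(e−x')²−y'²−z²)/2L = 0.0653
  √(A²+B²)=0.2813;  θ3 = -1.6851+1.3365 ≈ -0.3487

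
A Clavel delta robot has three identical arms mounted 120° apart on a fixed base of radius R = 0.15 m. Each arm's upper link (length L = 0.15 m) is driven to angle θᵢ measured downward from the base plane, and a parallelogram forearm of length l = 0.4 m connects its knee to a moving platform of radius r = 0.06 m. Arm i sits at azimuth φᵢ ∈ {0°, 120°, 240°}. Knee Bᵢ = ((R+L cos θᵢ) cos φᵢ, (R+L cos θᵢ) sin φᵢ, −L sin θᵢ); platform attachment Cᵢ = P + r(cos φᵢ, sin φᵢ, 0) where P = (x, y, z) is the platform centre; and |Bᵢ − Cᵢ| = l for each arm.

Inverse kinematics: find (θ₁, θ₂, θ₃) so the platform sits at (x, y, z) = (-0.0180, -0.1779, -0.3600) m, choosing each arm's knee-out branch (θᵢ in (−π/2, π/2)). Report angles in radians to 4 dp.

arm 1 (φ=0.0°): x'=-0.0180, y'=-0.1779
  e−x'=0.1080;  (l²−L²−(e−x')²−y'²−z²)/2L = -0.1180
  γ=atan2(-0.3600,0.1080)=-1.2793;  ψ=arccos(-0.3141)=1.8903;  θ1=γ+ψ≈0.6109
rotate P by −φ2: (-0.1451, 0.1045, -0.3600)
  e−x'=0.2351;  (l²−L²−(e−x')²−y'²−z²)/2L = -0.1943
  θ2 = atan2(B,A) + arccos(C/0.4299) = 1.0473
arm 3 (φ=240.0°): x'=0.1631, y'=0.0734
  A cos θ + B sin θ = C:  -0.0731·cos θ + -0.3600·sin θ = -0.0094
  √(A²+B²)=0.3673;  θ3 = -1.7710+1.5964 ≈ -0.1746

θ₁ = 0.6109, θ₂ = 1.0473, θ₃ = -0.1746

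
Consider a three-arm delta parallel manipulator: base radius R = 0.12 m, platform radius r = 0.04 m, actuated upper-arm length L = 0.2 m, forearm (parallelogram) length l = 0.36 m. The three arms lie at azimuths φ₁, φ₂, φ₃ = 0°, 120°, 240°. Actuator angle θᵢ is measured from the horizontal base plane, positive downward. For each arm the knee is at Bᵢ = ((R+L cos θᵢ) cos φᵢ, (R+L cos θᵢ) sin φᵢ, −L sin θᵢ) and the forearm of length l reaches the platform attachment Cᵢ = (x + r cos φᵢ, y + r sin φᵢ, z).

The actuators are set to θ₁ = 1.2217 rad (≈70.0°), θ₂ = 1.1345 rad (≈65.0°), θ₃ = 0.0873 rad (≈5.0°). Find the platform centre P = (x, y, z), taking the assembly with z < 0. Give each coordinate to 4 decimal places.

(-0.1171, -0.1633, -0.3680)

φ1=0.0°: virtual centre (0.1484, 0.0000, -0.1879), radius l
O2 = (0.1645·cos120.0°, 0.1645·sin120.0°, -0.1813) = (-0.0823, 0.1425, -0.1813)
O3 = (0.2792·cos240.0°, 0.2792·sin240.0°, -0.0174) = (-0.1396, -0.2418, -0.0174)
|O₂|²−|O₁|² = 0.0026;  |O₃|²−|O₁|² = 0.0209
linear system: -0.4613x+0.2850y = 0.0026−0.0133z; -0.5761x+-0.4837y = 0.0209−0.3410z
Cramer: x(z) = -0.0186+0.2676z;  y(z) = -0.0211+0.3864z
sphere 1 gives Az²+Bz+C=0 with A=1.2209, B=0.2702, C=-0.0659;  B²−4AC=0.3950;  roots -0.3680, 0.1467;  negative root z = -0.3680
x = -0.1171, y = -0.1633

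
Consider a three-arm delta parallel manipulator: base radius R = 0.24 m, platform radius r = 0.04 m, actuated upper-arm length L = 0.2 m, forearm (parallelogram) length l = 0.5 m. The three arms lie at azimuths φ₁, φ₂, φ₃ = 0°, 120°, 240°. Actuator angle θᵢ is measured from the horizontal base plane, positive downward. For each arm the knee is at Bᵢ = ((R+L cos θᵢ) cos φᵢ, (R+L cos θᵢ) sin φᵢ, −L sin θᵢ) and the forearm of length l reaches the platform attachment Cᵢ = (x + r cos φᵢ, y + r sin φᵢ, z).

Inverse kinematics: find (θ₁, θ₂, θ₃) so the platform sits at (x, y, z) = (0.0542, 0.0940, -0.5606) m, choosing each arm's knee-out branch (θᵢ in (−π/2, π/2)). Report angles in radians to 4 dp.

θ₁ = 0.8731, θ₂ = 0.8727, θ₃ = 1.3965

arm 1 (φ=0.0°): x'=0.0542, y'=0.0940
  A=0.1458, B=-0.5606, C=(l²−L²−A²−y'²−z²)/(2L)=-0.3359
  θ1 = atan2(B,A) + arccos(C/0.5792) = 0.8731
rotate P by −φ2: (0.0543, -0.0939, -0.5606)
  A cos θ + B sin θ = C:  0.1457·cos θ + -0.5606·sin θ = -0.3358
  γ=atan2(-0.5606,0.1457)=-1.3165;  ψ=arccos(-0.5798)=2.1892;  θ2=γ+ψ≈0.8727
rotate P by −φ3: (-0.1085, -0.0001, -0.5606)
  A=0.3085, B=-0.5606, C=(l²−L²−A²−y'²−z²)/(2L)=-0.4986
  γ=atan2(-0.5606,0.3085)=-1.0677;  ψ=arccos(-0.7792)=2.4642;  θ3=γ+ψ≈1.3965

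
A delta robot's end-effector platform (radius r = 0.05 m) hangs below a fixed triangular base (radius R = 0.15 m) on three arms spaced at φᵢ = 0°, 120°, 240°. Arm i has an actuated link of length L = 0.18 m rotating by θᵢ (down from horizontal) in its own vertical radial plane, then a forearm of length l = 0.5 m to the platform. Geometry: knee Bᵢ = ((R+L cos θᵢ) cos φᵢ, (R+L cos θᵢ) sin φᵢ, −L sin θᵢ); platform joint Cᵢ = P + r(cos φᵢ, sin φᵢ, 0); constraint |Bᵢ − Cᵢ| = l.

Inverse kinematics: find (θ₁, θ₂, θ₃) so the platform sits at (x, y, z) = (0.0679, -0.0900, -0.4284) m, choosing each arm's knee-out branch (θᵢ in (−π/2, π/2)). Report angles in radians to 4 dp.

φ1=0.0° → target in arm frame (0.0679, -0.0900)
  A=0.0321, B=-0.4284, C=(l²−L²−A²−y'²−z²)/(2L)=0.0693
  γ=atan2(-0.4284,0.0321)=-1.4960;  ψ=arccos(0.1613)=1.4088;  θ1=γ+ψ≈-0.0872
φ2=120.0° → target in arm frame (-0.1119, -0.0138)
  A cos θ + B sin θ = C:  0.2119·cos θ + -0.4284·sin θ = -0.0306
  γ=atan2(-0.4284,0.2119)=-1.1115;  ψ=arccos(-0.0640)=1.6349;  θ2=γ+ψ≈0.5234
rotate P by −φ3: (0.0440, 0.1038, -0.4284)
  A=0.0560, B=-0.4284, C=(l²−L²−A²−y'²−z²)/(2L)=0.0560
  γ=atan2(-0.4284,0.0560)=-1.4408;  ψ=arccos(0.1296)=1.4408;  θ3=γ+ψ≈0.0000

θ₁ = -0.0872, θ₂ = 0.5234, θ₃ = 0.0000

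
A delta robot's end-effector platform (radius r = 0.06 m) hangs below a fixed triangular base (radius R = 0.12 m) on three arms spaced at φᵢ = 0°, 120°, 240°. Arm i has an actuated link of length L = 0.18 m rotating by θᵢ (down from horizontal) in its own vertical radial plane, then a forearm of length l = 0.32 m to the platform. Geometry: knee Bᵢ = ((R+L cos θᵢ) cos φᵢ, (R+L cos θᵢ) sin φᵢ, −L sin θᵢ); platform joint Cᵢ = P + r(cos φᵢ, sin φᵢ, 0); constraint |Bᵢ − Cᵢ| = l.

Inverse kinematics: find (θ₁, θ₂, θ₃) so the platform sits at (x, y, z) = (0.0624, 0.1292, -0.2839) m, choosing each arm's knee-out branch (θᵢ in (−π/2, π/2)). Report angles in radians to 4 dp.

rotate P by −φ1: (0.0624, 0.1292, -0.2839)
  A cos θ + B sin θ = C:  -0.0024·cos θ + -0.2839·sin θ = -0.0758
  θ1 = atan2(B,A) + arccos(C/0.2839) = 0.2619
φ2=120.0° → target in arm frame (0.0807, -0.1186)
  e−x'=-0.0207;  (l²−L²−(e−x')²−y'²−z²)/2L = -0.0697
  √(A²+B²)=0.2847;  θ2 = -1.6435+1.8183 ≈ 0.1747
arm 3 (φ=240.0°): x'=-0.1431, y'=-0.0106
  A cos θ + B sin θ = C:  0.2031·cos θ + -0.2839·sin θ = -0.1443
  γ=atan2(-0.2839,0.2031)=-0.9498;  ψ=arccos(-0.4135)=1.9970;  θ3=γ+ψ≈1.0472

θ₁ = 0.2619, θ₂ = 0.1747, θ₃ = 1.0472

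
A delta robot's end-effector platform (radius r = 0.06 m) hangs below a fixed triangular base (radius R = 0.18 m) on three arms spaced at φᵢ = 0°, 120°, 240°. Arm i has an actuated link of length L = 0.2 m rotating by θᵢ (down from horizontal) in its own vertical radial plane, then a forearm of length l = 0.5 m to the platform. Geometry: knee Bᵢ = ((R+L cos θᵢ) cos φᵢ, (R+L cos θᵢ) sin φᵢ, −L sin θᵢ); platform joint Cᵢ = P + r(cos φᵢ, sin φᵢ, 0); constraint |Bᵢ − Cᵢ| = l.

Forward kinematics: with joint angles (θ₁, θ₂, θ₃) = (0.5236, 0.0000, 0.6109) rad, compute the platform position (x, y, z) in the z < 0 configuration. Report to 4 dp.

φ1=0.0°: virtual centre (0.2932, 0.0000, -0.1000), radius l
S2 = (0.3200·cos120.0°, 0.3200·sin120.0°, 0.0000) = (-0.1600, 0.2771, 0.0000)
arm 3 at φ=240.0°: (R−r)+L cos θ3 = 0.2838;  S3 = (-0.1419, -0.2458, -0.1147)
eliminate P² terms by subtracting sphere 1 from 2 and 3
[-0.9064 0.5543 0.2000]·P = 0.0064;  [-0.8702 -0.4916 -0.0294]·P = -0.0023
Cramer: x(z) = -0.0021+0.0884z;  y(z) = 0.0082-0.2163z
quadratic in z: (1.0546)z²+(0.1443)z+(-0.1527)=0, √Δ=0.8156 → z ∈ {-0.4551, 0.3183}; z = -0.4551 (taking z<0)
x = -0.0423, y = 0.1067

(-0.0423, 0.1067, -0.4551)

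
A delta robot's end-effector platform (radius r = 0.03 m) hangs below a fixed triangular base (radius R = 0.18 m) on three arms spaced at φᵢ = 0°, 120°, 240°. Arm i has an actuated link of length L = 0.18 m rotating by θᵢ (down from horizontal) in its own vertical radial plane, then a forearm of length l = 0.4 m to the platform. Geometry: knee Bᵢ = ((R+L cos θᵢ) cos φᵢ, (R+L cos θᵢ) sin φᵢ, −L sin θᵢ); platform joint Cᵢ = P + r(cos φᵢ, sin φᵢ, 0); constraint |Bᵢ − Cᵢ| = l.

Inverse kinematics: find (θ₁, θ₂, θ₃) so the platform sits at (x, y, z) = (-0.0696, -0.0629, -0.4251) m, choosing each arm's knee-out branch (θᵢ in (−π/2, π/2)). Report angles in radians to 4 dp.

arm 1 (φ=0.0°): x'=-0.0696, y'=-0.0629
  A cos θ + B sin θ = C:  0.2196·cos θ + -0.4251·sin θ = -0.2925
  γ=atan2(-0.4251,0.2196)=-1.0940;  ψ=arccos(-0.6113)=2.2285;  θ1=γ+ψ≈1.1345
rotate P by −φ2: (-0.0197, 0.0917, -0.4251)
  A cos θ + B sin θ = C:  0.1697·cos θ + -0.4251·sin θ = -0.2509
  γ=atan2(-0.4251,0.1697)=-1.1910;  ψ=arccos(-0.5481)=2.1509;  θ2=γ+ψ≈0.9598
arm 3 (φ=240.0°): x'=0.0893, y'=-0.0288
  A=0.0607, B=-0.4251, C=(l²−L²−A²−y'²−z²)/(2L)=-0.1601
  √(A²+B²)=0.4294;  θ3 = -1.4289+1.9528 ≈ 0.5239

θ₁ = 1.1345, θ₂ = 0.9598, θ₃ = 0.5239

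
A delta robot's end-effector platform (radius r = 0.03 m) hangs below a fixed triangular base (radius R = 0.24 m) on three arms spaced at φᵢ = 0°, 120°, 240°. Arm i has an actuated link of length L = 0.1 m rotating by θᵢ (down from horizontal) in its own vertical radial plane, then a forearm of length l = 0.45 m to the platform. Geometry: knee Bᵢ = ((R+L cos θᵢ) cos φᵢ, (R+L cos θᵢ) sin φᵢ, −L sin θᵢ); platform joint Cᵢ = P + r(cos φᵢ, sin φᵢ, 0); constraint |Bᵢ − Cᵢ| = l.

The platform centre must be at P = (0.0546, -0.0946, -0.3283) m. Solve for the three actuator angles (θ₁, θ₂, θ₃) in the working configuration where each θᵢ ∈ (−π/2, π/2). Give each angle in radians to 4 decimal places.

rotate P by −φ1: (0.0546, -0.0946, -0.3283)
  A=0.1554, B=-0.3283, C=(l²−L²−A²−y'²−z²)/(2L)=0.2581
  √(A²+B²)=0.3632;  θ1 = -1.1287+0.7805 ≈ -0.3482
rotate P by −φ2: (-0.1092, 0.0000, -0.3283)
  e−x'=0.3192;  (l²−L²−(e−x')²−y'²−z²)/2L = -0.0859
  γ=atan2(-0.3283,0.3192)=-0.7994;  ψ=arccos(-0.1877)=1.7596;  θ2=γ+ψ≈0.9602
φ3=240.0° → target in arm frame (0.0546, 0.0946)
  A cos θ + B sin θ = C:  0.1554·cos θ + -0.3283·sin θ = 0.2582
  √(A²+B²)=0.3632;  θ3 = -1.1288+0.7802 ≈ -0.3486

θ₁ = -0.3482, θ₂ = 0.9602, θ₃ = -0.3486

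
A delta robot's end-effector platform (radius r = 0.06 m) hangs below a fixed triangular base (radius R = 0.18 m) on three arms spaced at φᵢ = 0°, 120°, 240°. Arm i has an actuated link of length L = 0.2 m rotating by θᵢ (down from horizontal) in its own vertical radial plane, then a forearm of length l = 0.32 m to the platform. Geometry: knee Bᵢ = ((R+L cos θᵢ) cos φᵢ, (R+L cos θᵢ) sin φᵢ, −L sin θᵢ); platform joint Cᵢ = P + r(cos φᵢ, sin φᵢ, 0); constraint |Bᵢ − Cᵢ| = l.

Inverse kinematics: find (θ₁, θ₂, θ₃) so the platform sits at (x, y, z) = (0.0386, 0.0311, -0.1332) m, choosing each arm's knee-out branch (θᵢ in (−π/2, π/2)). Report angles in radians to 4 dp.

arm 1 (φ=0.0°): x'=0.0386, y'=0.0311
  e−x'=0.0814;  (l²−L²−(e−x')²−y'²−z²)/2L = 0.0927
  γ=atan2(-0.1332,0.0814)=-1.0222;  ψ=arccos(0.5936)=0.9353;  θ1=γ+ψ≈-0.0870
rotate P by −φ2: (0.0076, -0.0490, -0.1332)
  e−x'=0.1124;  (l²−L²−(e−x')²−y'²−z²)/2L = 0.0741
  √(A²+B²)=0.1743;  θ2 = -0.8700+1.1317 ≈ 0.2617
rotate P by −φ3: (-0.0462, 0.0179, -0.1332)
  e−x'=0.1662;  (l²−L²−(e−x')²−y'²−z²)/2L = 0.0418
  θ3 = atan2(B,A) + arccos(C/0.2130) = 0.6979

θ₁ = -0.0870, θ₂ = 0.2617, θ₃ = 0.6979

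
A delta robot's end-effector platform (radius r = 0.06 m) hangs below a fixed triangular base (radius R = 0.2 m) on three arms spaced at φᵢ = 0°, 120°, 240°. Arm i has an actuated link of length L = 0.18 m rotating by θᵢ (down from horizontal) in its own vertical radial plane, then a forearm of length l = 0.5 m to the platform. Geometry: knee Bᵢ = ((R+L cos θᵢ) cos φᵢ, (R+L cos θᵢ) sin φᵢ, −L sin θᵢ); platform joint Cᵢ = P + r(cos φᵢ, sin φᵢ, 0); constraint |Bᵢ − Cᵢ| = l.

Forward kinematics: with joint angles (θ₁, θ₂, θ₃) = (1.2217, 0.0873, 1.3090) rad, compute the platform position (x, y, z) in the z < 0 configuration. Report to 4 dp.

φ1=0.0°: virtual centre (0.2016, 0.0000, -0.1691), radius l
S2 = (0.3193·cos120.0°, 0.3193·sin120.0°, -0.0157) = (-0.1597, 0.2765, -0.0157)
S3 = (0.1866·cos240.0°, 0.1866·sin240.0°, -0.1739) = (-0.0933, -0.1616, -0.1739)
eliminate P² terms by subtracting sphere 1 from 2 and 3
[-0.7225 0.5531 0.3069]·P = 0.0330;  [-0.5897 -0.3232 -0.0094]·P = -0.0042
Cramer: x(z) = -0.0149+0.1679z;  y(z) = 0.0402-0.3356z
quadratic in z: (1.1408)z²+(0.2387)z+(-0.1729)=0, √Δ=0.9198 → z ∈ {-0.5077, 0.2985}; z = -0.5077 (taking z<0)
x = -0.1001, y = 0.2105

(-0.1001, 0.2105, -0.5077)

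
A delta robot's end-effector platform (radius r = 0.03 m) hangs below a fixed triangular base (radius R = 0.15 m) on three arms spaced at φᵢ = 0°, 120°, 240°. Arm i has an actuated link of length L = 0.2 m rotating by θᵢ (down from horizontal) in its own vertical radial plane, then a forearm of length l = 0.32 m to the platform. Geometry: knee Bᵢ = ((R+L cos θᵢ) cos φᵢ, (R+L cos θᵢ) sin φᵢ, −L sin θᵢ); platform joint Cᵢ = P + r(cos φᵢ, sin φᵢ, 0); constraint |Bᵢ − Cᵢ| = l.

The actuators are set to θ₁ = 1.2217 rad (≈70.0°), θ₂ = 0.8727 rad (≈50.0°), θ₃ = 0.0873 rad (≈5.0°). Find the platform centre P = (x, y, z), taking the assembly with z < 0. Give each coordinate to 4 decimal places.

(-0.1101, -0.0832, -0.2677)

φ1=0.0°: virtual centre (0.1884, 0.0000, -0.1879), radius l
φ2=120.0°: virtual centre (-0.1243, 0.2153, -0.1532), radius l
arm 3 at φ=240.0°: ρ3 = 0.3192;  O3 = (-0.1596, -0.2765, -0.0174)
eliminate P² terms by subtracting sphere 1 from 2 and 3
plane₁₂: -0.6254x+0.4305y+0.0694z = 0.0144
det = 0.6454;  x = -0.0333+0.2869z,  y = -0.0149+0.2555z
sphere 1 gives Az²+Bz+C=0 with A=1.1476, B=0.2410, C=-0.0177;  B²−4AC=0.1394;  roots -0.2677, 0.0576;  negative root z = -0.2677
x = -0.1101, y = -0.0832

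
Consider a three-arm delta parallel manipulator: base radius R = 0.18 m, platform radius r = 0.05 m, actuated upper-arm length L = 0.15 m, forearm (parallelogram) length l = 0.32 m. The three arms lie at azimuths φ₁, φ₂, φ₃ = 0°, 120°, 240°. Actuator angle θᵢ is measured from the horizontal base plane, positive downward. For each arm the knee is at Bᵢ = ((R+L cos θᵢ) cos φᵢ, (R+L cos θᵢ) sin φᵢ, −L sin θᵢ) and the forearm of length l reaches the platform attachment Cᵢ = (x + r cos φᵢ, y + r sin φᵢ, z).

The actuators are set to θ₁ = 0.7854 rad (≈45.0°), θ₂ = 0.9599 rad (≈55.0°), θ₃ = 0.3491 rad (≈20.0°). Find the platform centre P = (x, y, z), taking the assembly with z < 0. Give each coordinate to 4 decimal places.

arm 1 at φ=0.0°: e+L cos θ1 = 0.2361;  centre 1 = (0.2361, 0.0000, -0.1061)
centre 2 = (0.2160·cos120.0°, 0.2160·sin120.0°, -0.1229) = (-0.1080, 0.1871, -0.1229)
arm 3 at φ=240.0°: e+L cos θ3 = 0.2710;  centre 3 = (-0.1355, -0.2347, -0.0513)
eliminate P² terms by subtracting sphere 1 from 2 and 3
linear system: -0.6882x+0.3742y = -0.0052−-0.0336z; -0.7431x+-0.4693y = 0.0091−0.1095z
Cramer: x(z) = -0.0016+0.0419z;  y(z) = -0.0168+0.1669z
sphere 1 gives Az²+Bz+C=0 with A=1.0296, B=0.1866, C=-0.0344;  B²−4AC=0.1765;  roots -0.2946, 0.1134;  negative root z = -0.2946
x = -0.0139, y = -0.0660

(-0.0139, -0.0660, -0.2946)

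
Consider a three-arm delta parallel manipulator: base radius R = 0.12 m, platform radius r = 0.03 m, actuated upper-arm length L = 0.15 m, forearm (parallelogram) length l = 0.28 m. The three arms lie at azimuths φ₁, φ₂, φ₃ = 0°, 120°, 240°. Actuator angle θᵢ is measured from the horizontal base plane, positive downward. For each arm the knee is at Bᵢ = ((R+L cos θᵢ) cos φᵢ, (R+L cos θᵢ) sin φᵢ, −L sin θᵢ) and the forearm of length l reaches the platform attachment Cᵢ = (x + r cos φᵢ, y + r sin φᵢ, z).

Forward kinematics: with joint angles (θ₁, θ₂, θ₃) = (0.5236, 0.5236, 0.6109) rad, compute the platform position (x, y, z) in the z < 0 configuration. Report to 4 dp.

(0.0053, 0.0092, -0.2547)

arm 1 at φ=0.0°: ρ1 = 0.2199;  centre 1 = (0.2199, 0.0000, -0.0750)
φ2=120.0°: virtual centre (-0.1100, 0.1904, -0.0750), radius l
φ3=240.0°: virtual centre (-0.1064, -0.1844, -0.0860), radius l
eliminate P² terms by subtracting sphere 1 from 2 and 3
plane₁₂: -0.6597x+0.3809y+0.0000z = 0.0000
Cramer: x(z) = 0.0010-0.0171z;  y(z) = 0.0017-0.0296z
into |P−centre ₁|² = l²: 1.0012z² + 0.1574z + -0.0248 = 0;  Δ = 0.1243;  z = -0.2547 or 0.0974 → z<0 root = -0.2547
x = 0.0053, y = 0.0092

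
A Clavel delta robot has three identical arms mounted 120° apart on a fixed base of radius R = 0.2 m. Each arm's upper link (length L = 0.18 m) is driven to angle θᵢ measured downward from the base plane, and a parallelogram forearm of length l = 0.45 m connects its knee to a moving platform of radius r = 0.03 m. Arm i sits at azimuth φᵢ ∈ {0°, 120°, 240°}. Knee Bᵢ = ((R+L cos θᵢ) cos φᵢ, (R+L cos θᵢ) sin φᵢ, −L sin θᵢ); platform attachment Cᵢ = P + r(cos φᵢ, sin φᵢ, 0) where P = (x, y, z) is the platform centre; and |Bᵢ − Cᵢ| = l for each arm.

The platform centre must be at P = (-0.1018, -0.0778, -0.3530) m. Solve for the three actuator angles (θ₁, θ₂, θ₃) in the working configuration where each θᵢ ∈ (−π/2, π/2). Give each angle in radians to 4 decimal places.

θ₁ = 0.8726, θ₂ = 0.5238, θ₃ = -0.1744

arm 1 (φ=0.0°): x'=-0.1018, y'=-0.0778
  A cos θ + B sin θ = C:  0.2718·cos θ + -0.3530·sin θ = -0.0957
  √(A²+B²)=0.4455;  θ1 = -0.9146+1.7872 ≈ 0.8726
arm 2 (φ=120.0°): x'=-0.0165, y'=0.1271
  A cos θ + B sin θ = C:  0.1865·cos θ + -0.3530·sin θ = -0.0151
  θ2 = atan2(B,A) + arccos(C/0.3992) = 0.5238
arm 3 (φ=240.0°): x'=0.1183, y'=-0.0493
  A cos θ + B sin θ = C:  0.0517·cos θ + -0.3530·sin θ = 0.1122
  θ3 = atan2(B,A) + arccos(C/0.3568) = -0.1744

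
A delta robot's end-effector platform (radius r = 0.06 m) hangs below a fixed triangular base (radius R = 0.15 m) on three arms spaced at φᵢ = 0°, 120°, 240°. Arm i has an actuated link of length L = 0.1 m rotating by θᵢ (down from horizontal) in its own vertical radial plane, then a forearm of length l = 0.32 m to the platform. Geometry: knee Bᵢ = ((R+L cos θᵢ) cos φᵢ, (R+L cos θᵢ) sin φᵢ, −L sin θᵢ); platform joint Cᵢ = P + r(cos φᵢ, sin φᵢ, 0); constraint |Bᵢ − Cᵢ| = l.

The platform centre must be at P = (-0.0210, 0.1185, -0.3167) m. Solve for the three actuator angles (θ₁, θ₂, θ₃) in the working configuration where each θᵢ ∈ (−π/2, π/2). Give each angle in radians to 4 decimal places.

θ₁ = 0.8729, θ₂ = 0.0871, θ₃ = 1.2218

rotate P by −φ1: (-0.0210, 0.1185, -0.3167)
  A cos θ + B sin θ = C:  0.1110·cos θ + -0.3167·sin θ = -0.1713
  √(A²+B²)=0.3356;  θ1 = -1.2337+2.1065 ≈ 0.8729
rotate P by −φ2: (0.1131, -0.0411, -0.3167)
  A cos θ + B sin θ = C:  -0.0231·cos θ + -0.3167·sin θ = -0.0506
  θ2 = atan2(B,A) + arccos(C/0.3175) = 0.0871
arm 3 (φ=240.0°): x'=-0.0921, y'=-0.0774
  e−x'=0.1821;  (l²−L²−(e−x')²−y'²−z²)/2L = -0.2353
  γ=atan2(-0.3167,0.1821)=-1.0489;  ψ=arccos(-0.6441)=2.2707;  θ3=γ+ψ≈1.2218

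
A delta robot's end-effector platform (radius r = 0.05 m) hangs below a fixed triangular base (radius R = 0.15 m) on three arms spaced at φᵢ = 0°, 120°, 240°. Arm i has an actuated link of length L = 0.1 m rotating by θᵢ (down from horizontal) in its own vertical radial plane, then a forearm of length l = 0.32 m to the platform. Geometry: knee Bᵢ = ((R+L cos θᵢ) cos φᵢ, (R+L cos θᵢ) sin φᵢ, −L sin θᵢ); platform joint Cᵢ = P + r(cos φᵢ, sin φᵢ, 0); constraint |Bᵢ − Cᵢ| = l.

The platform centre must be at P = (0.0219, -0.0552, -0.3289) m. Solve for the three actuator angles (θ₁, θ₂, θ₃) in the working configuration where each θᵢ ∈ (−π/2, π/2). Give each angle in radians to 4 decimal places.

θ₁ = 0.6107, θ₂ = 1.0466, θ₃ = 0.5233

rotate P by −φ1: (0.0219, -0.0552, -0.3289)
  A cos θ + B sin θ = C:  0.0781·cos θ + -0.3289·sin θ = -0.1246
  √(A²+B²)=0.3380;  θ1 = -1.3377+1.9483 ≈ 0.6107
φ2=120.0° → target in arm frame (-0.0588, 0.0086)
  e−x'=0.1588;  (l²−L²−(e−x')²−y'²−z²)/2L = -0.2053
  √(A²+B²)=0.3652;  θ2 = -1.1211+2.1677 ≈ 1.0466
arm 3 (φ=240.0°): x'=0.0369, y'=0.0466
  e−x'=0.0631;  (l²−L²−(e−x')²−y'²−z²)/2L = -0.1097
  √(A²+B²)=0.3349;  θ3 = -1.3811+1.9044 ≈ 0.5233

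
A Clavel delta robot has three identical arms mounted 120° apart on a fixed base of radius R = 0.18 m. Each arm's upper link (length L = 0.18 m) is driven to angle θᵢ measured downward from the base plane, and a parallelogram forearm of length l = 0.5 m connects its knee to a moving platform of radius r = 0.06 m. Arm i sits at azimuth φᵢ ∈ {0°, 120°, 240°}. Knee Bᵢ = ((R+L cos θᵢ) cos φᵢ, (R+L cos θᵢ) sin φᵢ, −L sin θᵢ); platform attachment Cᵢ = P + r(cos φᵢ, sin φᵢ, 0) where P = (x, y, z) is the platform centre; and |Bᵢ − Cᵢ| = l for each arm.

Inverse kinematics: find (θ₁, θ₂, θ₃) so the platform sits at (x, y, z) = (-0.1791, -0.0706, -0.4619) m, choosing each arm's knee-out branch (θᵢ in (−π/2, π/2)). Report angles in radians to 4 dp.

arm 1 (φ=0.0°): x'=-0.1791, y'=-0.0706
  A cos θ + B sin θ = C:  0.2991·cos θ + -0.4619·sin θ = -0.2505
  θ1 = atan2(B,A) + arccos(C/0.5503) = 1.0474
rotate P by −φ2: (0.0284, 0.1904, -0.4619)
  A cos θ + B sin θ = C:  0.0916·cos θ + -0.4619·sin θ = -0.1122
  γ=atan2(-0.4619,0.0916)=-1.3750;  ψ=arccos(-0.2383)=1.8114;  θ2=γ+ψ≈0.4364
arm 3 (φ=240.0°): x'=0.1507, y'=-0.1198
  e−x'=-0.0307;  (l²−L²−(e−x')²−y'²−z²)/2L = -0.0307
  √(A²+B²)=0.4629;  θ3 = -1.6371+1.6371 ≈ 0.0000

θ₁ = 1.0474, θ₂ = 0.4364, θ₃ = 0.0000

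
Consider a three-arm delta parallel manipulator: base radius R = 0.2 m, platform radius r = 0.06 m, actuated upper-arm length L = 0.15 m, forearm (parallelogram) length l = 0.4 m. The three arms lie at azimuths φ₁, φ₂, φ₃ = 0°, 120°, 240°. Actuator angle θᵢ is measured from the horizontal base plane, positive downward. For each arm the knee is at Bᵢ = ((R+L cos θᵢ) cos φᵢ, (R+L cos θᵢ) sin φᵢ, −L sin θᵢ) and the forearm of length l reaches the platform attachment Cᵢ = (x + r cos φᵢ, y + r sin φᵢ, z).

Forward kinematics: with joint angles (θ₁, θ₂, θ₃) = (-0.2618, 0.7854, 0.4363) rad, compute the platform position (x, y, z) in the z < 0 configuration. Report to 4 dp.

φ1=0.0°: virtual centre (0.2849, 0.0000, 0.0388), radius l
arm 2 at φ=120.0°: ρ2 = 0.2461;  O2 = (-0.1230, 0.2131, -0.1061)
O3 = (0.2759·cos240.0°, 0.2759·sin240.0°, -0.0634) = (-0.1380, -0.2390, -0.0634)
eliminate P² terms by subtracting sphere 1 from 2 and 3
[-0.8158 0.4262 -0.2898]·P = -0.0109;  [-0.8457 -0.4780 -0.2044]·P = -0.0025
Cramer: x(z) = 0.0083-0.3007z;  y(z) = -0.0095+0.1043z
quadratic in z: (1.1013)z²+(0.0867)z+(-0.0819)=0, √Δ=0.6070 → z ∈ {-0.3149, 0.2362}; z = -0.3149 (taking z<0)
x = 0.1030, y = -0.0424

(0.1030, -0.0424, -0.3149)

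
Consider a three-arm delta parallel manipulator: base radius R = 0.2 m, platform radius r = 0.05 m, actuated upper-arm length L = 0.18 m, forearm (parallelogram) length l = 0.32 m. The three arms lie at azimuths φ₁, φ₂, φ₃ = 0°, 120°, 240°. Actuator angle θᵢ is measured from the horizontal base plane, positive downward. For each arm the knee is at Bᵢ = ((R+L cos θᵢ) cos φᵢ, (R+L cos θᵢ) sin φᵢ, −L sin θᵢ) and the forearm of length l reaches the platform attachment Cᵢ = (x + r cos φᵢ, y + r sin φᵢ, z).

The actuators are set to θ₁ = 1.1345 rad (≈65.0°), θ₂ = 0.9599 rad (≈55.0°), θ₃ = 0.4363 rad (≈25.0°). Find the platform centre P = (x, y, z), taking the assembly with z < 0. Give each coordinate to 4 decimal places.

(-0.0603, -0.0574, -0.2939)

φ1=0.0°: virtual centre (0.2261, 0.0000, -0.1631), radius l
arm 2 at φ=120.0°: (R−r)+L cos θ2 = 0.2532;  S2 = (-0.1266, 0.2193, -0.1474)
S3 = (0.3131·cos240.0°, 0.3131·sin240.0°, -0.0761) = (-0.1566, -0.2712, -0.0761)
subtract pairs → two planes through P
plane₁₂: -0.7054x+0.4386y+0.0314z = 0.0082
Cramer: x(z) = -0.0221+0.1301z;  y(z) = -0.0170+0.1376z
quadratic in z: (1.0358)z²+(0.2571)z+(-0.0139)=0, √Δ=0.3517 → z ∈ {-0.2939, 0.0457}; z = -0.2939 (taking z<0)
x = -0.0603, y = -0.0574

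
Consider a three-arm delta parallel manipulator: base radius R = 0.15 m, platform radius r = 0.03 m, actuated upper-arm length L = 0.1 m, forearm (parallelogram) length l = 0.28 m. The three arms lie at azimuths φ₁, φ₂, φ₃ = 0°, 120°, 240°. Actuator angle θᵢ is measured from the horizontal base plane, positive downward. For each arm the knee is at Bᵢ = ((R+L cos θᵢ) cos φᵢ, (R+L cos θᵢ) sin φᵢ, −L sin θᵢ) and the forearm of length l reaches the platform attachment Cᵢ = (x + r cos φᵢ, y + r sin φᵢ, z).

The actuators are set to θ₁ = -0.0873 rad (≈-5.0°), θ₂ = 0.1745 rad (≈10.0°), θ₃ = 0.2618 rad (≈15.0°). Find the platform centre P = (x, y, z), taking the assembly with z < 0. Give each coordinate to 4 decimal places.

φ1=0.0°: virtual centre (0.2196, 0.0000, 0.0087), radius l
φ2=120.0°: virtual centre (-0.1092, 0.1892, -0.0174), radius l
S3 = (0.2166·cos240.0°, 0.2166·sin240.0°, -0.0259) = (-0.1083, -0.1876, -0.0259)
eliminate P² terms by subtracting sphere 1 from 2 and 3
linear system: -0.6577x+0.3784y = -0.0003−-0.0522z; -0.6558x+-0.3751y = -0.0007−-0.0692z
Cramer: x(z) = 0.0008-0.0924z;  y(z) = 0.0006-0.0228z
quadratic in z: (1.0091)z²+(0.0230)z+(-0.0304)=0, √Δ=0.3512 → z ∈ {-0.1854, 0.1626}; z = -0.1854 (taking z<0)
x = 0.0179, y = 0.0048

(0.0179, 0.0048, -0.1854)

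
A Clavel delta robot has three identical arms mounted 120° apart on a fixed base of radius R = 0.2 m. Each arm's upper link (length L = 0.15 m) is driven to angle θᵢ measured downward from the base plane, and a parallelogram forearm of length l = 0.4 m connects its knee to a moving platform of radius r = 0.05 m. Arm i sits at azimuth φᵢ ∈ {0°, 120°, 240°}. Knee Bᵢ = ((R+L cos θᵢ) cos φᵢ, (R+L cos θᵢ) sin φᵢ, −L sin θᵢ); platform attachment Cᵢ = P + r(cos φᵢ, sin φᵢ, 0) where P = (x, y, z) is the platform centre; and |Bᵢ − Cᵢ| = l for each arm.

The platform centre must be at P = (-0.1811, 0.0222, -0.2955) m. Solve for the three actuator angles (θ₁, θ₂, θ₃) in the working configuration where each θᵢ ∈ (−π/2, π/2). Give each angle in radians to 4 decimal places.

φ1=0.0° → target in arm frame (-0.1811, 0.0222)
  A=0.3311, B=-0.2955, C=(l²−L²−A²−y'²−z²)/(2L)=-0.1998
  √(A²+B²)=0.4438;  θ1 = -0.7286+2.0378 ≈ 1.3092
arm 2 (φ=120.0°): x'=0.1098, y'=0.1457
  A cos θ + B sin θ = C:  0.0402·cos θ + -0.2955·sin θ = 0.0911
  √(A²+B²)=0.2982;  θ2 = -1.4355+1.2604 ≈ -0.1751
φ3=240.0° → target in arm frame (0.0713, -0.1679)
  A cos θ + B sin θ = C:  0.0787·cos θ + -0.2955·sin θ = 0.0526
  √(A²+B²)=0.3058;  θ3 = -1.3106+1.3978 ≈ 0.0873

θ₁ = 1.3092, θ₂ = -0.1751, θ₃ = 0.0873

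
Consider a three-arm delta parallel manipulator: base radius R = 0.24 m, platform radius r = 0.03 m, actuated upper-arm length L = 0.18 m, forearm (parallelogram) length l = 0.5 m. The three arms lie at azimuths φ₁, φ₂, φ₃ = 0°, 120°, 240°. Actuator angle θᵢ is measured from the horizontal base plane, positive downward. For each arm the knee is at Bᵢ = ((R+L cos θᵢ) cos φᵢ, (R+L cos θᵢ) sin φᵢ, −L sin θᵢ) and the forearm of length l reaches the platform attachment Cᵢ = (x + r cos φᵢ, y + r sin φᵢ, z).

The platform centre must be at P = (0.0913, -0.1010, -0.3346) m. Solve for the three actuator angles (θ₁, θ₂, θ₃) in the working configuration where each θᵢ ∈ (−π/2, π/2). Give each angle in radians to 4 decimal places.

θ₁ = -0.3491, θ₂ = 0.8728, θ₃ = -0.0002

φ1=0.0° → target in arm frame (0.0913, -0.1010)
  A=0.1187, B=-0.3346, C=(l²−L²−A²−y'²−z²)/(2L)=0.2260
  √(A²+B²)=0.3550;  θ1 = -1.2299+0.8808 ≈ -0.3491
φ2=120.0° → target in arm frame (-0.1331, -0.0286)
  A cos θ + B sin θ = C:  0.3431·cos θ + -0.3346·sin θ = -0.0358
  √(A²+B²)=0.4793;  θ2 = -0.7728+1.6457 ≈ 0.8728
rotate P by −φ3: (0.0418, 0.1296, -0.3346)
  A=0.1682, B=-0.3346, C=(l²−L²−A²−y'²−z²)/(2L)=0.1682
  θ3 = atan2(B,A) + arccos(C/0.3745) = -0.0002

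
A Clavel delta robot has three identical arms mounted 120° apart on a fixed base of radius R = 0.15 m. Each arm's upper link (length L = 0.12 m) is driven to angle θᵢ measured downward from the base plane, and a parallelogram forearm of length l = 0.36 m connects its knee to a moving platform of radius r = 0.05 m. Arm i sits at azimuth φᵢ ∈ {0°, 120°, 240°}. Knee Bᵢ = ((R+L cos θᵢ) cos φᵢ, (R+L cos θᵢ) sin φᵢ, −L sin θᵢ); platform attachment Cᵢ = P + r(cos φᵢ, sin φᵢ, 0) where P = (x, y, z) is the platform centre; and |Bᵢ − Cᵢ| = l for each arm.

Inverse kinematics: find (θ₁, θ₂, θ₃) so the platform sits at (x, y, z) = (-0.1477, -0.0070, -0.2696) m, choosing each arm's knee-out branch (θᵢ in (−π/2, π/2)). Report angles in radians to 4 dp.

θ₁ = 0.9597, θ₂ = -0.2617, θ₃ = -0.3486

φ1=0.0° → target in arm frame (-0.1477, -0.0070)
  A=0.2477, B=-0.2696, C=(l²−L²−A²−y'²−z²)/(2L)=-0.0787
  γ=atan2(-0.2696,0.2477)=-0.8277;  ψ=arccos(-0.2150)=1.7875;  θ1=γ+ψ≈0.9597
arm 2 (φ=120.0°): x'=0.0678, y'=0.1314
  A cos θ + B sin θ = C:  0.0322·cos θ + -0.2696·sin θ = 0.1009
  γ=atan2(-0.2696,0.0322)=-1.4519;  ψ=arccos(0.3715)=1.1902;  θ2=γ+ψ≈-0.2617
arm 3 (φ=240.0°): x'=0.0799, y'=-0.1244
  A cos θ + B sin θ = C:  0.0201·cos θ + -0.2696·sin θ = 0.1110
  θ3 = atan2(B,A) + arccos(C/0.2703) = -0.3486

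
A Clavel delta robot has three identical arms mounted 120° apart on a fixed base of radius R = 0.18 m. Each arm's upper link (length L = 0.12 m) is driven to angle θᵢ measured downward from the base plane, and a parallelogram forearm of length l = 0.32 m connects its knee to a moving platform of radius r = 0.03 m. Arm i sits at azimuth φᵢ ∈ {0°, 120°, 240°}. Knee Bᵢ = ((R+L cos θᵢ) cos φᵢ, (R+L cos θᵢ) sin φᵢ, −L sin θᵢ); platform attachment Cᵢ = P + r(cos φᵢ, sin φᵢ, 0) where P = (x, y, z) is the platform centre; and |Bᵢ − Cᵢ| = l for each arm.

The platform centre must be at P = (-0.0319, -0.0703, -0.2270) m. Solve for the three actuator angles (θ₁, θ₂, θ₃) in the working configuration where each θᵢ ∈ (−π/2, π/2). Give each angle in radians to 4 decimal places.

θ₁ = 0.6979, θ₂ = 0.7858, θ₃ = -0.2618

φ1=0.0° → target in arm frame (-0.0319, -0.0703)
  A cos θ + B sin θ = C:  0.1819·cos θ + -0.2270·sin θ = -0.0065
  θ1 = atan2(B,A) + arccos(C/0.2909) = 0.6979
φ2=120.0° → target in arm frame (-0.0449, 0.0628)
  A cos θ + B sin θ = C:  0.1949·cos θ + -0.2270·sin θ = -0.0228
  γ=atan2(-0.2270,0.1949)=-0.8613;  ψ=arccos(-0.0761)=1.6470;  θ2=γ+ψ≈0.7858
rotate P by −φ3: (0.0768, 0.0075, -0.2270)
  e−x'=0.0732;  (l²−L²−(e−x')²−y'²−z²)/2L = 0.1294
  √(A²+B²)=0.2385;  θ3 = -1.2590+0.9972 ≈ -0.2618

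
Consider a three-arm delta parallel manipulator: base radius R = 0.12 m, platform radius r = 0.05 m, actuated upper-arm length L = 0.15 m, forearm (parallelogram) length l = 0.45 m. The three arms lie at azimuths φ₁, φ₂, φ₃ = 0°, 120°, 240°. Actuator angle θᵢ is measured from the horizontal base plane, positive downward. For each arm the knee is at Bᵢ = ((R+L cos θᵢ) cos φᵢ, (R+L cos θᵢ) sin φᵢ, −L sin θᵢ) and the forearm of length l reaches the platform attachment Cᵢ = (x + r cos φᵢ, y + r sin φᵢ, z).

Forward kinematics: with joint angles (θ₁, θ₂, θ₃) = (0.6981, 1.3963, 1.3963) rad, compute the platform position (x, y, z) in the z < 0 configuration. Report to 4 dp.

(0.1467, 0.0000, -0.5448)

S1 = (0.1849·cos0.0°, 0.1849·sin0.0°, -0.0964) = (0.1849, 0.0000, -0.0964)
φ2=120.0°: virtual centre (-0.0480, 0.0832, -0.1477), radius l
S3 = (0.0960·cos240.0°, 0.0960·sin240.0°, -0.1477) = (-0.0480, -0.0832, -0.1477)
subtract pairs → two planes through P
[-0.4659 0.1663 -0.1026]·P = -0.0124;  [-0.4659 -0.1663 -0.1026]·P = -0.0124
Cramer: x(z) = 0.0267-0.2203z;  y(z) = 0.0000+0.0000z
into |P−S₁|² = l²: 1.0485z² + 0.2625z + -0.1682 = 0;  Δ = 0.7743;  z = -0.5448 or 0.2944 → z<0 root = -0.5448
x = 0.1467, y = 0.0000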